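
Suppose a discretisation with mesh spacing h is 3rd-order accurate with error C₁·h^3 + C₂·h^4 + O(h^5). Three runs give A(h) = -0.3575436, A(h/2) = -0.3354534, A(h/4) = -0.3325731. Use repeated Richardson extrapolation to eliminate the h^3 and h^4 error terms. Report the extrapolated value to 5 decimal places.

First eliminate the h^3 term (factor 2^3 = 8):
  B₁ = (8·(-0.3354534) − (-0.3575436))/7 = -0.3322977
  B₂ = (8·(-0.3325731) − (-0.3354534))/7 = -0.3321616
Then eliminate the h^4 term (factor 2^4 = 16):
  (16·(-0.3321616) − (-0.3322977))/15 = -0.3321525

-0.33215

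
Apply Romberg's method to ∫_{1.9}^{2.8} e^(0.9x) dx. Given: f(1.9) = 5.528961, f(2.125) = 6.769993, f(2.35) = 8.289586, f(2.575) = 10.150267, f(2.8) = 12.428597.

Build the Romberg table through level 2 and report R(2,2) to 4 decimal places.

7.6663

R(0,0) (trapezoid, 1 panel, h=0.9000): 8.080901
R(1,0) (trapezoid, 2 panels, h=0.4500): 7.770764
R(2,0) (trapezoid, 4 panels, h=0.2250): 7.692441
R(1,1) = 7.770764 + (7.770764 − 8.080901)/3 = 7.667385
R(2,1) = 7.692441 + (7.692441 − 7.770764)/3 = 7.666333
R(2,2) = 7.666333 + (7.666333 − 7.667385)/15 = 7.666263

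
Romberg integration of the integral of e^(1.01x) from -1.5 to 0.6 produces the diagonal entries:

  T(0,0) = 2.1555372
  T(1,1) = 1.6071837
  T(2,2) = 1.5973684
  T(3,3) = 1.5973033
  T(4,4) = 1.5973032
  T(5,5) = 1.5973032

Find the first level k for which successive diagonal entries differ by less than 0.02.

|T(1,1) − T(0,0)| = 0.5483535 ≥ 0.02
|T(2,2) − T(1,1)| = 0.0098153 < 0.02

k = 2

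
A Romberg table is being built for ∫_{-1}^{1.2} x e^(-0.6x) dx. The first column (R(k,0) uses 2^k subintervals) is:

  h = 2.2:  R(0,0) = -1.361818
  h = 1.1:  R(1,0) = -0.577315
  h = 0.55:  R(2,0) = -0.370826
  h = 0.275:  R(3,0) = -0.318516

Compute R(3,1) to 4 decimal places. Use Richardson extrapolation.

-0.3011

Richardson extrapolation on the trapezoidal column (denominator 4−1=3):
R(3,1) = -0.318516 + (-0.318516 − (-0.370826))/3 = -0.301079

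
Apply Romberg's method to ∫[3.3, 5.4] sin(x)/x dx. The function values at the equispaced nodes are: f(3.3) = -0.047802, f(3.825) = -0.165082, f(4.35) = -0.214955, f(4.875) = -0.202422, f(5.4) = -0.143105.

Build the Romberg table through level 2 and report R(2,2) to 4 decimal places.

R(0,0) (trapezoid, 1 panel, h=2.1000): -0.200452
R(1,0) (trapezoid, 2 panels, h=1.0500): -0.325929
R(2,0) (trapezoid, 4 panels, h=0.5250): -0.355904
R(1,1) = -0.325929 + (-0.325929 − (-0.200452))/3 = -0.367755
R(2,1) = -0.355904 + (-0.355904 − (-0.325929))/3 = -0.365896
R(2,2) = -0.365896 + (-0.365896 − (-0.367755))/15 = -0.365772

-0.3658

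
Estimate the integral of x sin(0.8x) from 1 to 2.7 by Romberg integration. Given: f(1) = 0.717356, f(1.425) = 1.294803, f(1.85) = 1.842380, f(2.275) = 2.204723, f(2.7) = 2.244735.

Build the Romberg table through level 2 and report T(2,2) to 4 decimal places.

2.9245

T(0,0) (trapezoid, 1 panel, h=1.7000): 2.517777
T(1,0) (trapezoid, 2 panels, h=0.8500): 2.824912
T(2,0) (trapezoid, 4 panels, h=0.4250): 2.899754
T(1,1) = 2.824912 + (2.824912 − 2.517777)/3 = 2.927290
T(2,1) = 2.899754 + (2.899754 − 2.824912)/3 = 2.924701
T(2,2) = 2.924701 + (2.924701 − 2.927290)/15 = 2.924528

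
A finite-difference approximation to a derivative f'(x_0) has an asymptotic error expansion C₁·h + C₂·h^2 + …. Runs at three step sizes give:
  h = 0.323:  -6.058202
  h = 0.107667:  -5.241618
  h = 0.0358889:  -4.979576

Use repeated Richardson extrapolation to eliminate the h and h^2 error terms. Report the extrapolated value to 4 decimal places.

First eliminate the h term (factor 3^1 = 3):
  B₁ = (3·(-5.241618) − (-6.058202))/2 = -4.833326
  B₂ = (3·(-4.979576) − (-5.241618))/2 = -4.848555
Then eliminate the h^2 term (factor 3^2 = 9):
  (9·(-4.848555) − (-4.833326))/8 = -4.850459

-4.8505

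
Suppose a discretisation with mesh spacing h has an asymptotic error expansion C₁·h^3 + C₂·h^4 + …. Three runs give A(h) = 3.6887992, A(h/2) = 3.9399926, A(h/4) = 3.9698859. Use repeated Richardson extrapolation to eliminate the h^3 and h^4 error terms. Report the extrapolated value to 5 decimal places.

First eliminate the h^3 term (factor 2^3 = 8):
  B₁ = (8·3.9399926 − 3.6887992)/7 = 3.9758774
  B₂ = (8·3.9698859 − 3.9399926)/7 = 3.9741564
Then eliminate the h^4 term (factor 2^4 = 16):
  (16·3.9741564 − 3.9758774)/15 = 3.9740417

3.97404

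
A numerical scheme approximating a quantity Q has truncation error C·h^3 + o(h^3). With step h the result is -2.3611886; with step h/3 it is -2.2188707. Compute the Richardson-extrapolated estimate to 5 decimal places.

-2.21340

The leading error scales as h^3; refining by a factor of 3 reduces it by 3^3 = 27.
Extrapolated value = (27·A(h/3) − A(h)) / (27 − 1)
= (27·(-2.2188707) − (-2.3611886)) / 26
= -57.5483203 / 26 = -2.2133969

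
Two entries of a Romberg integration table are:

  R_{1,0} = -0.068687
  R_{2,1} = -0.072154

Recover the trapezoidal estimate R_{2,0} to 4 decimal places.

-0.0713

From R_{2,1} = (4·R_{2,0} − R_{1,0})/3, solve for R_{2,0}:
4·R_{2,0} = 3·(-0.072154) + (-0.068687) = -0.285149
R_{2,0} = -0.071287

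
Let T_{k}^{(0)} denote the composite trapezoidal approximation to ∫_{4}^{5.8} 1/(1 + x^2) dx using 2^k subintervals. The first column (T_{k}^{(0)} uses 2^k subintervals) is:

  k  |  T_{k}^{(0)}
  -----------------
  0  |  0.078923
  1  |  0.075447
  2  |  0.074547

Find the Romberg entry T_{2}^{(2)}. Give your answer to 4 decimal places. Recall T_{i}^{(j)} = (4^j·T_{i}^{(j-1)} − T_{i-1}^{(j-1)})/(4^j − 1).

T_{1}^{(1)} = (4·0.075447 − 0.078923) / 3 = 0.074288
T_{2}^{(1)} = 0.074547 + (0.074547 − 0.075447)/3 = 0.074247
T_{2}^{(2)} = (16·0.074247 − 0.074288) / 15 = 0.074244
(Column j=1 coincides with Simpson's rule on the same nodes.)

0.0742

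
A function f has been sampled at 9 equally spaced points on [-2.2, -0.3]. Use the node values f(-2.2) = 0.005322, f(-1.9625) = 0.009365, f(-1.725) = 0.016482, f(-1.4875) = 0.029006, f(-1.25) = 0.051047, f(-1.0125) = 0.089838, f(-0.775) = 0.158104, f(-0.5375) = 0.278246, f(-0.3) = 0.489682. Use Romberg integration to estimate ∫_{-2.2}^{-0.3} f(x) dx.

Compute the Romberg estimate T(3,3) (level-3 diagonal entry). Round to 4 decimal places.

0.2035

T(0,0) (trapezoid, 1 panel, h=1.9000): 0.470254
T(1,0) (trapezoid, 2 panels, h=0.9500): 0.283622
T(2,0) (trapezoid, 4 panels, h=0.4750): 0.224739
T(3,0) (trapezoid, 8 panels, h=0.2375): 0.208903
T(1,1) = 0.283622 + (0.283622 − 0.470254)/3 = 0.221411
T(2,1) = 0.224739 + (0.224739 − 0.283622)/3 = 0.205111
T(3,1) = 0.208903 + (0.208903 − 0.224739)/3 = 0.203624
T(2,2) = 0.205111 + (0.205111 − 0.221411)/15 = 0.204024
T(3,2) = 0.203624 + (0.203624 − 0.205111)/15 = 0.203525
T(3,3) = 0.203525 + (0.203525 − 0.204024)/63 = 0.203517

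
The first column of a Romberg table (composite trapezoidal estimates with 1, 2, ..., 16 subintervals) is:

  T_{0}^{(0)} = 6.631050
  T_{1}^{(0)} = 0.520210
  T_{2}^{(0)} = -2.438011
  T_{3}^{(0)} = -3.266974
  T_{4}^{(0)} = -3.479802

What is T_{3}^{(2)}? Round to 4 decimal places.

-3.5512

Richardson extrapolation on the trapezoidal column (denominator 4−1=3):
T_{2}^{(1)} = -2.438011 + (-2.438011 − 0.520210)/3 = -3.424085
T_{3}^{(1)} = (4·(-3.266974) − (-2.438011)) / 3 = -3.543295
T_{3}^{(2)} = -3.543295 + (-3.543295 − (-3.424085))/15 = -3.551242
(Column j=1 coincides with Simpson's rule on the same nodes.)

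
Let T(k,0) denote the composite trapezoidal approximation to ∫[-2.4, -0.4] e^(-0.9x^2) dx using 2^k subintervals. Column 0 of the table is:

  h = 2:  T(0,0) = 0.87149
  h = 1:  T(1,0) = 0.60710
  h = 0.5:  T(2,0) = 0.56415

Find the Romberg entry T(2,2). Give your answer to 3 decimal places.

Richardson extrapolation on the trapezoidal column (denominator 4−1=3):
T(1,1) = 0.60710 + (0.60710 − 0.87149)/3 = 0.51897
T(2,1) = 0.56415 + (0.56415 − 0.60710)/3 = 0.54983
T(2,2) = (16·0.54983 − 0.51897) / 15 = 0.55189

0.552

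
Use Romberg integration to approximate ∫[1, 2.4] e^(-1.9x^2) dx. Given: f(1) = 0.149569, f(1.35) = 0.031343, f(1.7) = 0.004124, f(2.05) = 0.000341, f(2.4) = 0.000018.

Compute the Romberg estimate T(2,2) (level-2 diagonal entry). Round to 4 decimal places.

0.0328

T(0,0) (trapezoid, 1 panel, h=1.4000): 0.104711
T(1,0) (trapezoid, 2 panels, h=0.7000): 0.055242
T(2,0) (trapezoid, 4 panels, h=0.3500): 0.038711
T(1,1) = 0.055242 + (0.055242 − 0.104711)/3 = 0.038752
T(2,1) = 0.038711 + (0.038711 − 0.055242)/3 = 0.033201
T(2,2) = 0.033201 + (0.033201 − 0.038752)/15 = 0.032831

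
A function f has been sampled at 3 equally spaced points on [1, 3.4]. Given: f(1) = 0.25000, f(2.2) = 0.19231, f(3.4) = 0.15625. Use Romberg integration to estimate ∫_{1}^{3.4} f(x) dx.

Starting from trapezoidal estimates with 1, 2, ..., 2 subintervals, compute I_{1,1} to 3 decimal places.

0.470

I_{0,0} (trapezoid, 1 panel, h=2.4000): 0.48750
I_{1,0} (trapezoid, 2 panels, h=1.2000): 0.47452
I_{1,1} = 0.47452 + (0.47452 − 0.48750)/3 = 0.47019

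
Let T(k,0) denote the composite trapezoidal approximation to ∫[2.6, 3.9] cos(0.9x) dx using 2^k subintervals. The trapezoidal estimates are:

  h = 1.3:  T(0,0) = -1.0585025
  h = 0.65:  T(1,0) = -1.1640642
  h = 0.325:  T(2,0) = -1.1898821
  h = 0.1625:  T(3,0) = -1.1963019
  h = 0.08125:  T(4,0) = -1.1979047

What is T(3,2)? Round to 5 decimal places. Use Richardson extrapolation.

Richardson extrapolation on the trapezoidal column (denominator 4−1=3):
T(2,1) = (4·(-1.1898821) − (-1.1640642)) / 3 = -1.1984881
T(3,1) = -1.1963019 + (-1.1963019 − (-1.1898821))/3 = -1.1984418
T(3,2) = (16·(-1.1984418) − (-1.1984881)) / 15 = -1.1984387

-1.19844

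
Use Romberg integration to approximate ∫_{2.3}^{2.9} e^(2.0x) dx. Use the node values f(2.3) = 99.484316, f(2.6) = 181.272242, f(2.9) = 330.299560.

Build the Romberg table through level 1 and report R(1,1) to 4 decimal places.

115.4873

R(0,0) (trapezoid, 1 panel, h=0.6000): 128.935163
R(1,0) (trapezoid, 2 panels, h=0.3000): 118.849254
R(1,1) = 118.849254 + (118.849254 − 128.935163)/3 = 115.487284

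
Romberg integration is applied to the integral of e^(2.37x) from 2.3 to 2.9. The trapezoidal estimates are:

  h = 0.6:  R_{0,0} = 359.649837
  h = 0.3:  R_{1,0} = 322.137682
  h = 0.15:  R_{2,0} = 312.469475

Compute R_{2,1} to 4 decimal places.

Richardson extrapolation on the trapezoidal column (denominator 4−1=3):
R_{2,1} = (4·312.469475 − 322.137682) / 3 = 309.246739
(Column j=1 coincides with Simpson's rule on the same nodes.)

309.2467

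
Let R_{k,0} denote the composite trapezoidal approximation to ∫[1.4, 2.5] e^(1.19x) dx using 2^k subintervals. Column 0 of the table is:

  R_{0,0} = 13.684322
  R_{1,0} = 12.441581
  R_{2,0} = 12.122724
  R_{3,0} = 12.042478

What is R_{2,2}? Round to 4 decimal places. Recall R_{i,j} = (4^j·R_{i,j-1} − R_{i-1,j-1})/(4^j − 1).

12.0157

R_{1,1} = 12.441581 + (12.441581 − 13.684322)/3 = 12.027334
R_{2,1} = (4·12.122724 − 12.441581) / 3 = 12.016438
R_{2,2} = 12.016438 + (12.016438 − 12.027334)/15 = 12.015712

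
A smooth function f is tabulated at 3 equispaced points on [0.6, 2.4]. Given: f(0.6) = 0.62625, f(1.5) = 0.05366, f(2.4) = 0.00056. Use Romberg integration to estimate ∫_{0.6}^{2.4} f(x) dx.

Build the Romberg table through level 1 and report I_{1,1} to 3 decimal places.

I_{0,0} (trapezoid, 1 panel, h=1.8000): 0.56413
I_{1,0} (trapezoid, 2 panels, h=0.9000): 0.33036
I_{1,1} = 0.33036 + (0.33036 − 0.56413)/3 = 0.25244

0.252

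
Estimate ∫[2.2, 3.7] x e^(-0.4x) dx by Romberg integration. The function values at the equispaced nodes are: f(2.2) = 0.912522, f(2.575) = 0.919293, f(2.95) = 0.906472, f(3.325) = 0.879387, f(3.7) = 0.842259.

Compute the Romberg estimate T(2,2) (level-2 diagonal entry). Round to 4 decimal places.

T(0,0) (trapezoid, 1 panel, h=1.5000): 1.316086
T(1,0) (trapezoid, 2 panels, h=0.7500): 1.337897
T(2,0) (trapezoid, 4 panels, h=0.3750): 1.343453
T(1,1) = 1.337897 + (1.337897 − 1.316086)/3 = 1.345167
T(2,1) = 1.343453 + (1.343453 − 1.337897)/3 = 1.345305
T(2,2) = 1.345305 + (1.345305 − 1.345167)/15 = 1.345314

1.3453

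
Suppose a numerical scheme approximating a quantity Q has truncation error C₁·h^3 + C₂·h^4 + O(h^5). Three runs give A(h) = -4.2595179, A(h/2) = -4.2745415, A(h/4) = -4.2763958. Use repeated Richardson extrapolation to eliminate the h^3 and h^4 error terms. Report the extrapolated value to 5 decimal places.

First eliminate the h^3 term (factor 2^3 = 8):
  B₁ = (8·(-4.2745415) − (-4.2595179))/7 = -4.2766877
  B₂ = (8·(-4.2763958) − (-4.2745415))/7 = -4.2766607
Then eliminate the h^4 term (factor 2^4 = 16):
  (16·(-4.2766607) − (-4.2766877))/15 = -4.2766589

-4.27666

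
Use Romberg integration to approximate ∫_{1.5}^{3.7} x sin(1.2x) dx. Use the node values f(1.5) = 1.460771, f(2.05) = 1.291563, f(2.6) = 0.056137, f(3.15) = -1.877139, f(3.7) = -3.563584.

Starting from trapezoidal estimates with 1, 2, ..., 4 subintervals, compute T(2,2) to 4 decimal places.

-0.8014

T(0,0) (trapezoid, 1 panel, h=2.2000): -2.313094
T(1,0) (trapezoid, 2 panels, h=1.1000): -1.094796
T(2,0) (trapezoid, 4 panels, h=0.5500): -0.869465
T(1,1) = -1.094796 + (-1.094796 − (-2.313094))/3 = -0.688697
T(2,1) = -0.869465 + (-0.869465 − (-1.094796))/3 = -0.794355
T(2,2) = -0.794355 + (-0.794355 − (-0.688697))/15 = -0.801399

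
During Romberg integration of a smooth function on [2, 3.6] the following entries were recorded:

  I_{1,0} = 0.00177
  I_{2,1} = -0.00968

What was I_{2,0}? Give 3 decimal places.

From I_{2,1} = (4·I_{2,0} − I_{1,0})/3, solve for I_{2,0}:
4·I_{2,0} = 3·(-0.00968) + 0.00177 = -0.02727
I_{2,0} = -0.00682

-0.007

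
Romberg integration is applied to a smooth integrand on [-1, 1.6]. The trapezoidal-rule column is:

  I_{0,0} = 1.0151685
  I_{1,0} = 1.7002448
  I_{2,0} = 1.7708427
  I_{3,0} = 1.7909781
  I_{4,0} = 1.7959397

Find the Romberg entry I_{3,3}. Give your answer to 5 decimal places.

1.79811

Richardson extrapolation on the trapezoidal column (denominator 4−1=3):
I_{1,1} = (4·1.7002448 − 1.0151685) / 3 = 1.9286036
I_{2,1} = 1.7708427 + (1.7708427 − 1.7002448)/3 = 1.7943753
I_{3,1} = (4·1.7909781 − 1.7708427) / 3 = 1.7976899
I_{2,2} = 1.7943753 + (1.7943753 − 1.9286036)/15 = 1.7854267
I_{3,2} = 1.7976899 + (1.7976899 − 1.7943753)/15 = 1.7979109
I_{3,3} = 1.7979109 + (1.7979109 − 1.7854267)/63 = 1.7981091
(Column j=1 coincides with Simpson's rule on the same nodes.)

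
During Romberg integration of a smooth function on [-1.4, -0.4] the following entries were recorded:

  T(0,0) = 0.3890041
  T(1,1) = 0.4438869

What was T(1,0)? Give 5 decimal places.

From T(1,1) = (4·T(1,0) − T(0,0))/3, solve for T(1,0):
4·T(1,0) = 3·0.4438869 + 0.3890041 = 1.7206648
T(1,0) = 0.4301662

0.43017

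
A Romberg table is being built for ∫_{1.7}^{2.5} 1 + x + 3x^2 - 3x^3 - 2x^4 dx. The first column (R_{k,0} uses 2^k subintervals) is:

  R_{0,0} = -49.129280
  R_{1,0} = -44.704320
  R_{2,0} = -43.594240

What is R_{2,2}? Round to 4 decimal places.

-43.2239

Richardson extrapolation on the trapezoidal column (denominator 4−1=3):
R_{1,1} = -44.704320 + (-44.704320 − (-49.129280))/3 = -43.229333
R_{2,1} = (4·(-43.594240) − (-44.704320)) / 3 = -43.224213
R_{2,2} = -43.224213 + (-43.224213 − (-43.229333))/15 = -43.223872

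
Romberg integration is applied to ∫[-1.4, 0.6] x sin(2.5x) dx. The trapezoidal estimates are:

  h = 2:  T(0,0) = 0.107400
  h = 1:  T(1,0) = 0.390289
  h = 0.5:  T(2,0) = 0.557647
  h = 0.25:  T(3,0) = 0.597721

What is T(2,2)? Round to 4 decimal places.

0.6220

Richardson extrapolation on the trapezoidal column (denominator 4−1=3):
T(1,1) = 0.390289 + (0.390289 − 0.107400)/3 = 0.484585
T(2,1) = 0.557647 + (0.557647 − 0.390289)/3 = 0.613433
T(2,2) = 0.613433 + (0.613433 − 0.484585)/15 = 0.622023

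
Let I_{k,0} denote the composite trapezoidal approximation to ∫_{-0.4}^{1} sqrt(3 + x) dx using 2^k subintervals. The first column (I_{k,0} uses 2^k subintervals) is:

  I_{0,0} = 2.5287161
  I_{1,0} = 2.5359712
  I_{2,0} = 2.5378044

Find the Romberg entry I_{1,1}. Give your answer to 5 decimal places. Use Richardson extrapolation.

Richardson extrapolation on the trapezoidal column (denominator 4−1=3):
I_{1,1} = (4·2.5359712 − 2.5287161) / 3 = 2.5383896

2.53839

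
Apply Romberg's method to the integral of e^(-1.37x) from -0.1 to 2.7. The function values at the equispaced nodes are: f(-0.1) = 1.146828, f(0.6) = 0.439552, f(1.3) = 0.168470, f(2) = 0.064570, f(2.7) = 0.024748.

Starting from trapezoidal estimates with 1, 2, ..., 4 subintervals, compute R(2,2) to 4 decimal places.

0.8199

R(0,0) (trapezoid, 1 panel, h=2.8000): 1.640206
R(1,0) (trapezoid, 2 panels, h=1.4000): 1.055961
R(2,0) (trapezoid, 4 panels, h=0.7000): 0.880866
R(1,1) = 1.055961 + (1.055961 − 1.640206)/3 = 0.861213
R(2,1) = 0.880866 + (0.880866 − 1.055961)/3 = 0.822501
R(2,2) = 0.822501 + (0.822501 − 0.861213)/15 = 0.819920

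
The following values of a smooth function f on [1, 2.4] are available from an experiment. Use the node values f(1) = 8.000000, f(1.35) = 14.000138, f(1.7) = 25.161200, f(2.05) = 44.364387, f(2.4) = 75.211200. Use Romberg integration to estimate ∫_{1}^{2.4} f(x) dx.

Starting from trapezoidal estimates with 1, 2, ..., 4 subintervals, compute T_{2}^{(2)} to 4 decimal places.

42.8101

T_{0}^{(0)} (trapezoid, 1 panel, h=1.4000): 58.247840
T_{1}^{(0)} (trapezoid, 2 panels, h=0.7000): 46.736760
T_{2}^{(0)} (trapezoid, 4 panels, h=0.3500): 43.795964
T_{1}^{(1)} = 46.736760 + (46.736760 − 58.247840)/3 = 42.899733
T_{2}^{(1)} = 43.795964 + (43.795964 − 46.736760)/3 = 42.815699
T_{2}^{(2)} = 42.815699 + (42.815699 − 42.899733)/15 = 42.810097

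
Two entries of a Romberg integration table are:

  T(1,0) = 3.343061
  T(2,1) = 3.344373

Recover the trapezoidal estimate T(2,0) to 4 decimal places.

3.3440

From T(2,1) = (4·T(2,0) − T(1,0))/3, solve for T(2,0):
4·T(2,0) = 3·3.344373 + 3.343061 = 13.376180
T(2,0) = 3.344045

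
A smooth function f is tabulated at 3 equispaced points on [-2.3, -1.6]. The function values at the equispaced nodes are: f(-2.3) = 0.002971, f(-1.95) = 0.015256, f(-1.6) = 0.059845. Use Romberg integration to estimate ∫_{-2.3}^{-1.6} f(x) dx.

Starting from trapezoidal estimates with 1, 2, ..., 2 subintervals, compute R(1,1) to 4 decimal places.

R(0,0) (trapezoid, 1 panel, h=0.7000): 0.021986
R(1,0) (trapezoid, 2 panels, h=0.3500): 0.016332
R(1,1) = 0.016332 + (0.016332 − 0.021986)/3 = 0.014447

0.0144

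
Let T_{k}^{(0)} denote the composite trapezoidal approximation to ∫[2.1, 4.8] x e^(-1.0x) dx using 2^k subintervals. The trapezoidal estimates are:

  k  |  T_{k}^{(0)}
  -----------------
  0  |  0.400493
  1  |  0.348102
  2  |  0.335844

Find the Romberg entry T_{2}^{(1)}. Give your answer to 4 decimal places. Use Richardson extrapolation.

T_{2}^{(1)} = 0.335844 + (0.335844 − 0.348102)/3 = 0.331758
(Column j=1 coincides with Simpson's rule on the same nodes.)

0.3318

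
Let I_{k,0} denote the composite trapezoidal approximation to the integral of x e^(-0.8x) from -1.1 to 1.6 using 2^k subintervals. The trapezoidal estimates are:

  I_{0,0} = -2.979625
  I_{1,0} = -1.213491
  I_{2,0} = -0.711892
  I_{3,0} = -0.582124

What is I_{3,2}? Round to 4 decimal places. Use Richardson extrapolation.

I_{2,1} = (4·(-0.711892) − (-1.213491)) / 3 = -0.544692
I_{3,1} = (4·(-0.582124) − (-0.711892)) / 3 = -0.538868
I_{3,2} = -0.538868 + (-0.538868 − (-0.544692))/15 = -0.538480

-0.5385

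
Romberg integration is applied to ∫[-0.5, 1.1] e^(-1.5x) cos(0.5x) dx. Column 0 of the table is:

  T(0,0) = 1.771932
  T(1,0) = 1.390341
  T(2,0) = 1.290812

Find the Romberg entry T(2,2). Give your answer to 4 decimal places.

1.2573

Richardson extrapolation on the trapezoidal column (denominator 4−1=3):
T(1,1) = 1.390341 + (1.390341 − 1.771932)/3 = 1.263144
T(2,1) = 1.290812 + (1.290812 − 1.390341)/3 = 1.257636
T(2,2) = 1.257636 + (1.257636 − 1.263144)/15 = 1.257269
(Column j=1 coincides with Simpson's rule on the same nodes.)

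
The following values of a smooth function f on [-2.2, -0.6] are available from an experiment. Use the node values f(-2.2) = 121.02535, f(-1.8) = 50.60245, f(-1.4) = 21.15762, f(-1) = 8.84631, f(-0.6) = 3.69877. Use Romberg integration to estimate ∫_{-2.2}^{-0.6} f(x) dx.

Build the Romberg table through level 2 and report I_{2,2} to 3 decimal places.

53.855

I_{0,0} (trapezoid, 1 panel, h=1.6000): 99.77930
I_{1,0} (trapezoid, 2 panels, h=0.8000): 66.81574
I_{2,0} (trapezoid, 4 panels, h=0.4000): 57.18738
I_{1,1} = 66.81574 + (66.81574 − 99.77930)/3 = 55.82789
I_{2,1} = 57.18738 + (57.18738 − 66.81574)/3 = 53.97793
I_{2,2} = 53.97793 + (53.97793 − 55.82789)/15 = 53.85460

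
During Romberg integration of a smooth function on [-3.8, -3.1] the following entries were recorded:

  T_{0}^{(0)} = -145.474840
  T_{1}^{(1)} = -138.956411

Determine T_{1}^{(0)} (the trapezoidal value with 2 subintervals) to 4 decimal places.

-140.5860

From T_{1}^{(1)} = (4·T_{1}^{(0)} − T_{0}^{(0)})/3, solve for T_{1}^{(0)}:
4·T_{1}^{(0)} = 3·(-138.956411) + (-145.474840) = -562.344073
T_{1}^{(0)} = -140.586018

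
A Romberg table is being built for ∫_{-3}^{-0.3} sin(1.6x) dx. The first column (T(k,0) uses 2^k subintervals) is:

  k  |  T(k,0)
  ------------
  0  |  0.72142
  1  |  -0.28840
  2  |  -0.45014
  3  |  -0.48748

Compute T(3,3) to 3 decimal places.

-0.500

Richardson extrapolation on the trapezoidal column (denominator 4−1=3):
T(1,1) = (4·(-0.28840) − 0.72142) / 3 = -0.62501
T(2,1) = -0.45014 + (-0.45014 − (-0.28840))/3 = -0.50405
T(3,1) = -0.48748 + (-0.48748 − (-0.45014))/3 = -0.49993
T(2,2) = (16·(-0.50405) − (-0.62501)) / 15 = -0.49599
T(3,2) = -0.49993 + (-0.49993 − (-0.50405))/15 = -0.49966
T(3,3) = (64·(-0.49966) − (-0.49599)) / 63 = -0.49972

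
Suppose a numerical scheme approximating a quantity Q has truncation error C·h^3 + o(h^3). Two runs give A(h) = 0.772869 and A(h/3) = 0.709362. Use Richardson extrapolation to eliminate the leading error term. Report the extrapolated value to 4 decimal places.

Extrapolated value = (27·A(h/3) − A(h)) / (27 − 1)
= (27·0.709362 − 0.772869) / 26
= 18.379905 / 26 = 0.706919

0.7069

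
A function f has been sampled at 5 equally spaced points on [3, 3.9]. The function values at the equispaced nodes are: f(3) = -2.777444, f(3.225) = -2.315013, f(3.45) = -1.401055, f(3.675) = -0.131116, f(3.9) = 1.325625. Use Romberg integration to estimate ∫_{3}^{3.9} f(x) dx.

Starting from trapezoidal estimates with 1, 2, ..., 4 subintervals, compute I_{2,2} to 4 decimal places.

I_{0,0} (trapezoid, 1 panel, h=0.9000): -0.653319
I_{1,0} (trapezoid, 2 panels, h=0.4500): -0.957134
I_{2,0} (trapezoid, 4 panels, h=0.2250): -1.028946
I_{1,1} = -0.957134 + (-0.957134 − (-0.653319))/3 = -1.058406
I_{2,1} = -1.028946 + (-1.028946 − (-0.957134))/3 = -1.052883
I_{2,2} = -1.052883 + (-1.052883 − (-1.058406))/15 = -1.052515

-1.0525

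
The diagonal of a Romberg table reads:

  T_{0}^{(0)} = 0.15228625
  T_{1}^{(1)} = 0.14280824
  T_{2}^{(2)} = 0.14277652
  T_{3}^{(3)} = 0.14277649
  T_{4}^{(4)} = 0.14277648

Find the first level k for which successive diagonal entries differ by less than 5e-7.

k = 3

|T_{1}^{(1)} − T_{0}^{(0)}| = 0.00947801 ≥ 5e-7
|T_{2}^{(2)} − T_{1}^{(1)}| = 0.00003172 ≥ 5e-7
|T_{3}^{(3)} − T_{2}^{(2)}| = 0.00000003 < 5e-7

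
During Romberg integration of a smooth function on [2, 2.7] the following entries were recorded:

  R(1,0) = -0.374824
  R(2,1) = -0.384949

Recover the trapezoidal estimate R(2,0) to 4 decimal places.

-0.3824

From R(2,1) = (4·R(2,0) − R(1,0))/3, solve for R(2,0):
4·R(2,0) = 3·(-0.384949) + (-0.374824) = -1.529671
R(2,0) = -0.382418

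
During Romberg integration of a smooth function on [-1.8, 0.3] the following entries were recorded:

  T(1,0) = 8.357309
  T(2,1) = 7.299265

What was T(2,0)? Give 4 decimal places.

From T(2,1) = (4·T(2,0) − T(1,0))/3, solve for T(2,0):
4·T(2,0) = 3·7.299265 + 8.357309 = 30.255104
T(2,0) = 7.563776

7.5638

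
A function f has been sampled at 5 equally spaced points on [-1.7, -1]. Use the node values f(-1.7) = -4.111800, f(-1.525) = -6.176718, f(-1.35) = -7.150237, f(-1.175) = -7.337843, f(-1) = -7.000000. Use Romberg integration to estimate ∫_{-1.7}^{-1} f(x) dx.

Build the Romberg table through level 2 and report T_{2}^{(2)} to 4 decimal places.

-4.6360

T_{0}^{(0)} (trapezoid, 1 panel, h=0.7000): -3.889130
T_{1}^{(0)} (trapezoid, 2 panels, h=0.3500): -4.447148
T_{2}^{(0)} (trapezoid, 4 panels, h=0.1750): -4.588622
T_{1}^{(1)} = -4.447148 + (-4.447148 − (-3.889130))/3 = -4.633154
T_{2}^{(1)} = -4.588622 + (-4.588622 − (-4.447148))/3 = -4.635780
T_{2}^{(2)} = -4.635780 + (-4.635780 − (-4.633154))/15 = -4.635955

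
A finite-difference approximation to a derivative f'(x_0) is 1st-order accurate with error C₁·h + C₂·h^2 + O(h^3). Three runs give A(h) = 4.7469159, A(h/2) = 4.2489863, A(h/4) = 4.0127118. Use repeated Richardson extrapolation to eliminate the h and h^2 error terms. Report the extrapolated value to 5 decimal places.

3.78490

First eliminate the h term (factor 2^1 = 2):
  B₁ = (2·4.2489863 − 4.7469159)/1 = 3.7510567
  B₂ = (2·4.0127118 − 4.2489863)/1 = 3.7764373
Then eliminate the h^2 term (factor 2^2 = 4):
  (4·3.7764373 − 3.7510567)/3 = 3.7848975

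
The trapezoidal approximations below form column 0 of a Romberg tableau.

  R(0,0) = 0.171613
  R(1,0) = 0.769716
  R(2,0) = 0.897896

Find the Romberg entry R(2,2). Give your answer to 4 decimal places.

Richardson extrapolation on the trapezoidal column (denominator 4−1=3):
R(1,1) = (4·0.769716 − 0.171613) / 3 = 0.969084
R(2,1) = (4·0.897896 − 0.769716) / 3 = 0.940623
R(2,2) = (16·0.940623 − 0.969084) / 15 = 0.938726

0.9387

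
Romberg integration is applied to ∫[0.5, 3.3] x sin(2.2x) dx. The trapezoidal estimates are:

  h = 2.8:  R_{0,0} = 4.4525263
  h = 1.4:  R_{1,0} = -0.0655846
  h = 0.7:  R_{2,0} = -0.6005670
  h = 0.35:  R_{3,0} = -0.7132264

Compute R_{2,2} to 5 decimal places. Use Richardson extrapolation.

Richardson extrapolation on the trapezoidal column (denominator 4−1=3):
R_{1,1} = (4·(-0.0655846) − 4.4525263) / 3 = -1.5716216
R_{2,1} = -0.6005670 + (-0.6005670 − (-0.0655846))/3 = -0.7788945
R_{2,2} = -0.7788945 + (-0.7788945 − (-1.5716216))/15 = -0.7260460

-0.72605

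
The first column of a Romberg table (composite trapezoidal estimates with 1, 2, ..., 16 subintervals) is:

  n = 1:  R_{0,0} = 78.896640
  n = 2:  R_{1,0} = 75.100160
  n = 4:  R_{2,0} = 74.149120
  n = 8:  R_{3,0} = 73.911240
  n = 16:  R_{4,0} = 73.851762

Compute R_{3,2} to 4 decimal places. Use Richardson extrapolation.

73.8319

Richardson extrapolation on the trapezoidal column (denominator 4−1=3):
R_{2,1} = 74.149120 + (74.149120 − 75.100160)/3 = 73.832107
R_{3,1} = 73.911240 + (73.911240 − 74.149120)/3 = 73.831947
R_{3,2} = (16·73.831947 − 73.832107) / 15 = 73.831936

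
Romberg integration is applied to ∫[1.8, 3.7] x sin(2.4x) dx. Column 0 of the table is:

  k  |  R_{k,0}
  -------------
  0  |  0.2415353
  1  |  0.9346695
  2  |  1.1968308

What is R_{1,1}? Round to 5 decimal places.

R_{1,1} = (4·0.9346695 − 0.2415353) / 3 = 1.1657142
(Column j=1 coincides with Simpson's rule on the same nodes.)

1.16571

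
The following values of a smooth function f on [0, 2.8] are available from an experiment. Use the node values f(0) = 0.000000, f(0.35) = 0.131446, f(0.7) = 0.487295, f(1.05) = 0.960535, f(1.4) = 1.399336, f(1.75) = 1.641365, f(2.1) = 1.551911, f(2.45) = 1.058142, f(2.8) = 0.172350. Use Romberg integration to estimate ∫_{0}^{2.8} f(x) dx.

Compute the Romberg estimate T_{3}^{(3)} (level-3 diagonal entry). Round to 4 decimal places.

2.5915

T_{0}^{(0)} (trapezoid, 1 panel, h=2.8000): 0.241290
T_{1}^{(0)} (trapezoid, 2 panels, h=1.4000): 2.079715
T_{2}^{(0)} (trapezoid, 4 panels, h=0.7000): 2.467302
T_{3}^{(0)} (trapezoid, 8 panels, h=0.3500): 2.560672
T_{1}^{(1)} = 2.079715 + (2.079715 − 0.241290)/3 = 2.692523
T_{2}^{(1)} = 2.467302 + (2.467302 − 2.079715)/3 = 2.596498
T_{3}^{(1)} = 2.560672 + (2.560672 − 2.467302)/3 = 2.591795
T_{2}^{(2)} = 2.596498 + (2.596498 − 2.692523)/15 = 2.590096
T_{3}^{(2)} = 2.591795 + (2.591795 − 2.596498)/15 = 2.591481
T_{3}^{(3)} = 2.591481 + (2.591481 − 2.590096)/63 = 2.591503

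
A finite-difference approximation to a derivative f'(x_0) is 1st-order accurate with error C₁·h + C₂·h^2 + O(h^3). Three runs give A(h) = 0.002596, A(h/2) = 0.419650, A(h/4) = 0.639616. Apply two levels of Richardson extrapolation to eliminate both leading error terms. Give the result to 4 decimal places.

0.8672

First eliminate the h term (factor 2^1 = 2):
  B₁ = (2·0.419650 − 0.002596)/1 = 0.836704
  B₂ = (2·0.639616 − 0.419650)/1 = 0.859582
Then eliminate the h^2 term (factor 2^2 = 4):
  (4·0.859582 − 0.836704)/3 = 0.867208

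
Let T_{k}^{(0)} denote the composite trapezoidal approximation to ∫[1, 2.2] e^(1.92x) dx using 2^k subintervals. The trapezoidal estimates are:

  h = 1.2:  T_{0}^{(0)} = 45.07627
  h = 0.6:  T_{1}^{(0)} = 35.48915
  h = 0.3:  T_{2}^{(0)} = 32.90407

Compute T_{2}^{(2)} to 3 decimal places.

32.026

T_{1}^{(1)} = (4·35.48915 − 45.07627) / 3 = 32.29344
T_{2}^{(1)} = (4·32.90407 − 35.48915) / 3 = 32.04238
T_{2}^{(2)} = (16·32.04238 − 32.29344) / 15 = 32.02564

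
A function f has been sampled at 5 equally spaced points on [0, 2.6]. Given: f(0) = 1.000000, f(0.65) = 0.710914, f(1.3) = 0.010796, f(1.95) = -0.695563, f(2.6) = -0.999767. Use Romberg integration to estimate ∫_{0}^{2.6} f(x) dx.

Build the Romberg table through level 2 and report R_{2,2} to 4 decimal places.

R_{0,0} (trapezoid, 1 panel, h=2.6000): 0.000303
R_{1,0} (trapezoid, 2 panels, h=1.3000): 0.014186
R_{2,0} (trapezoid, 4 panels, h=0.6500): 0.017071
R_{1,1} = 0.014186 + (0.014186 − 0.000303)/3 = 0.018814
R_{2,1} = 0.017071 + (0.017071 − 0.014186)/3 = 0.018033
R_{2,2} = 0.018033 + (0.018033 − 0.018814)/15 = 0.017981

0.0180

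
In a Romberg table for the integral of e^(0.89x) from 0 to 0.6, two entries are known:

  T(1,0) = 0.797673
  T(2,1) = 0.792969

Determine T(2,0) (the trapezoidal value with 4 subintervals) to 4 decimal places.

From T(2,1) = (4·T(2,0) − T(1,0))/3, solve for T(2,0):
4·T(2,0) = 3·0.792969 + 0.797673 = 3.176580
T(2,0) = 0.794145

0.7941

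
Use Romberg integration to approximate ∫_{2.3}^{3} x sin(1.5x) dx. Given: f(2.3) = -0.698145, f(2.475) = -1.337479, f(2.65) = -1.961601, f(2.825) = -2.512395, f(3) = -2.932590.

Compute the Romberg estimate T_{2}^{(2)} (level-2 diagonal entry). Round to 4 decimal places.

-1.3389

T_{0}^{(0)} (trapezoid, 1 panel, h=0.7000): -1.270757
T_{1}^{(0)} (trapezoid, 2 panels, h=0.3500): -1.321939
T_{2}^{(0)} (trapezoid, 4 panels, h=0.1750): -1.334697
T_{1}^{(1)} = -1.321939 + (-1.321939 − (-1.270757))/3 = -1.339000
T_{2}^{(1)} = -1.334697 + (-1.334697 − (-1.321939))/3 = -1.338950
T_{2}^{(2)} = -1.338950 + (-1.338950 − (-1.339000))/15 = -1.338947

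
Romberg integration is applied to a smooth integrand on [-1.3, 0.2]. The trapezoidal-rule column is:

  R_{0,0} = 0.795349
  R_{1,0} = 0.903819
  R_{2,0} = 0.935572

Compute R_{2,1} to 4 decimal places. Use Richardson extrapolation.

0.9462

Richardson extrapolation on the trapezoidal column (denominator 4−1=3):
R_{2,1} = (4·0.935572 − 0.903819) / 3 = 0.946156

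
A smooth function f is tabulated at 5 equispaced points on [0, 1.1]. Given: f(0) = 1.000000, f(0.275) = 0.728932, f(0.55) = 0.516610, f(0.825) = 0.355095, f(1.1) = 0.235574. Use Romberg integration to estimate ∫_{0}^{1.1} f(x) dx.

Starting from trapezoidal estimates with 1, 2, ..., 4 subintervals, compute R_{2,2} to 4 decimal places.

R_{0,0} (trapezoid, 1 panel, h=1.1000): 0.679566
R_{1,0} (trapezoid, 2 panels, h=0.5500): 0.623918
R_{2,0} (trapezoid, 4 panels, h=0.2750): 0.610067
R_{1,1} = 0.623918 + (0.623918 − 0.679566)/3 = 0.605369
R_{2,1} = 0.610067 + (0.610067 − 0.623918)/3 = 0.605450
R_{2,2} = 0.605450 + (0.605450 − 0.605369)/15 = 0.605455

0.6055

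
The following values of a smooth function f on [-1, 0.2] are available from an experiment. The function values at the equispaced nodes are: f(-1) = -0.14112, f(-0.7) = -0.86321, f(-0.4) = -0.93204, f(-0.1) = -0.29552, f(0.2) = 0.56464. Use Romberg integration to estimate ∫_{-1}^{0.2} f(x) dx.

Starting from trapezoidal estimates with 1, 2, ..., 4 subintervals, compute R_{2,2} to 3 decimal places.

-0.604

R_{0,0} (trapezoid, 1 panel, h=1.2000): 0.25411
R_{1,0} (trapezoid, 2 panels, h=0.6000): -0.43217
R_{2,0} (trapezoid, 4 panels, h=0.3000): -0.56370
R_{1,1} = -0.43217 + (-0.43217 − 0.25411)/3 = -0.66093
R_{2,1} = -0.56370 + (-0.56370 − (-0.43217))/3 = -0.60754
R_{2,2} = -0.60754 + (-0.60754 − (-0.66093))/15 = -0.60398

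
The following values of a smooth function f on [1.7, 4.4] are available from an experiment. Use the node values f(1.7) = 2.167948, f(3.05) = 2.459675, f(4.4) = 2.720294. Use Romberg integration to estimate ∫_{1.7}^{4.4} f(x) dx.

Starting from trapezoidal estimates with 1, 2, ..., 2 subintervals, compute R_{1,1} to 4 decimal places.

R_{0,0} (trapezoid, 1 panel, h=2.7000): 6.599127
R_{1,0} (trapezoid, 2 panels, h=1.3500): 6.620125
R_{1,1} = 6.620125 + (6.620125 − 6.599127)/3 = 6.627124

6.6271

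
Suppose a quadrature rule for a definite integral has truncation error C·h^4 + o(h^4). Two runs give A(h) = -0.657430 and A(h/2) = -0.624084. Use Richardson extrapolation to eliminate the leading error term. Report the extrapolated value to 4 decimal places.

-0.6219

The leading error scales as h^4; refining by a factor of 2 reduces it by 2^4 = 16.
Extrapolated value = (16·A(h/2) − A(h)) / (16 − 1)
= (16·(-0.624084) − (-0.657430)) / 15
= -9.327914 / 15 = -0.621861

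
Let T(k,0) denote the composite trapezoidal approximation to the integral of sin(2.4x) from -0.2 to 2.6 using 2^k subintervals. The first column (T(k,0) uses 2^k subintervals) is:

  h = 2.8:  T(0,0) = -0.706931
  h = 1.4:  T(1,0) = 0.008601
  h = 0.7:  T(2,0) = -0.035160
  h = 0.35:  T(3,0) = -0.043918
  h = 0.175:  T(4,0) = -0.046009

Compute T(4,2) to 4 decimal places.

-0.0467

T(3,1) = -0.043918 + (-0.043918 − (-0.035160))/3 = -0.046837
T(4,1) = -0.046009 + (-0.046009 − (-0.043918))/3 = -0.046706
T(4,2) = (16·(-0.046706) − (-0.046837)) / 15 = -0.046697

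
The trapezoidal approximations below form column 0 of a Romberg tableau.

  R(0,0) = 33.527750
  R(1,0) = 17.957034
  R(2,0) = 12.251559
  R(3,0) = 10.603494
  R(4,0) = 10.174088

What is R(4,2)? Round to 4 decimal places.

10.0294

Richardson extrapolation on the trapezoidal column (denominator 4−1=3):
R(3,1) = (4·10.603494 − 12.251559) / 3 = 10.054139
R(4,1) = 10.174088 + (10.174088 − 10.603494)/3 = 10.030953
R(4,2) = (16·10.030953 − 10.054139) / 15 = 10.029407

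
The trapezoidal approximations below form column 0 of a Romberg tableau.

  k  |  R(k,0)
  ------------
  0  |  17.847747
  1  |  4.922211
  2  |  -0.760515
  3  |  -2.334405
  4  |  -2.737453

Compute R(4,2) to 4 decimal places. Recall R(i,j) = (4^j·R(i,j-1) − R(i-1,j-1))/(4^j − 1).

-2.8727

R(3,1) = (4·(-2.334405) − (-0.760515)) / 3 = -2.859035
R(4,1) = -2.737453 + (-2.737453 − (-2.334405))/3 = -2.871802
R(4,2) = -2.871802 + (-2.871802 − (-2.859035))/15 = -2.872653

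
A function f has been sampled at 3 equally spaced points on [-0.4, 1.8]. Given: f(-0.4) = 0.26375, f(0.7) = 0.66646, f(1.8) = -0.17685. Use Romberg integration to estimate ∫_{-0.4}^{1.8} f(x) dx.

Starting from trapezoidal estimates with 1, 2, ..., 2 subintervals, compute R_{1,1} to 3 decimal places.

R_{0,0} (trapezoid, 1 panel, h=2.2000): 0.09559
R_{1,0} (trapezoid, 2 panels, h=1.1000): 0.78090
R_{1,1} = 0.78090 + (0.78090 − 0.09559)/3 = 1.00934

1.009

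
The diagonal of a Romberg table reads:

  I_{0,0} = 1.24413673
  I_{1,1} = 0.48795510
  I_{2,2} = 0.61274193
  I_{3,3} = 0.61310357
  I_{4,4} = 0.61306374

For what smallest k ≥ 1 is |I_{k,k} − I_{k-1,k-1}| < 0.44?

k = 2

|I_{1,1} − I_{0,0}| = 0.75618163 ≥ 0.44
|I_{2,2} − I_{1,1}| = 0.12478683 < 0.44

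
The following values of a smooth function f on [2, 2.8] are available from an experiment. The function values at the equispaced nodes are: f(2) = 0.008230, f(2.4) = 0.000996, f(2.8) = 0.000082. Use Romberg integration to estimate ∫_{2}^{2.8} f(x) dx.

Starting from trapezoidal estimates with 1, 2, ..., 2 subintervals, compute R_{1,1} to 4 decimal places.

R_{0,0} (trapezoid, 1 panel, h=0.8000): 0.003325
R_{1,0} (trapezoid, 2 panels, h=0.4000): 0.002061
R_{1,1} = 0.002061 + (0.002061 − 0.003325)/3 = 0.001640

0.0016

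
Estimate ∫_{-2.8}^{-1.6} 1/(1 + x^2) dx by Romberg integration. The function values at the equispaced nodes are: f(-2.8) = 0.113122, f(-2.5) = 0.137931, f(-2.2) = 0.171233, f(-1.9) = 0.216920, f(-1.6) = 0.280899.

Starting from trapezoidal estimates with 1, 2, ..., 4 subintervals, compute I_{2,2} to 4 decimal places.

I_{0,0} (trapezoid, 1 panel, h=1.2000): 0.236413
I_{1,0} (trapezoid, 2 panels, h=0.6000): 0.220946
I_{2,0} (trapezoid, 4 panels, h=0.3000): 0.216928
I_{1,1} = 0.220946 + (0.220946 − 0.236413)/3 = 0.215790
I_{2,1} = 0.216928 + (0.216928 − 0.220946)/3 = 0.215589
I_{2,2} = 0.215589 + (0.215589 − 0.215790)/15 = 0.215576

0.2156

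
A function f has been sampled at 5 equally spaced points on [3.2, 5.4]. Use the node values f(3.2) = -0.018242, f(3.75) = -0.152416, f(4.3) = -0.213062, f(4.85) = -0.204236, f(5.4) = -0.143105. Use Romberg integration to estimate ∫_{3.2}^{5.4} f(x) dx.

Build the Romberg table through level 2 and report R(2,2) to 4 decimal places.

-0.3691

R(0,0) (trapezoid, 1 panel, h=2.2000): -0.177482
R(1,0) (trapezoid, 2 panels, h=1.1000): -0.323109
R(2,0) (trapezoid, 4 panels, h=0.5500): -0.357713
R(1,1) = -0.323109 + (-0.323109 − (-0.177482))/3 = -0.371651
R(2,1) = -0.357713 + (-0.357713 − (-0.323109))/3 = -0.369248
R(2,2) = -0.369248 + (-0.369248 − (-0.371651))/15 = -0.369088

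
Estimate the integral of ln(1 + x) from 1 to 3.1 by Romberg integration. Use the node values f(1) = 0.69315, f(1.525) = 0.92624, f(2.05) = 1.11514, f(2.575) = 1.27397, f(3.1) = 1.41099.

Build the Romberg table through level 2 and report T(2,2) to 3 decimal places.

2.299

T(0,0) (trapezoid, 1 panel, h=2.1000): 2.20935
T(1,0) (trapezoid, 2 panels, h=1.0500): 2.27557
T(2,0) (trapezoid, 4 panels, h=0.5250): 2.29290
T(1,1) = 2.27557 + (2.27557 − 2.20935)/3 = 2.29764
T(2,1) = 2.29290 + (2.29290 − 2.27557)/3 = 2.29868
T(2,2) = 2.29868 + (2.29868 − 2.29764)/15 = 2.29875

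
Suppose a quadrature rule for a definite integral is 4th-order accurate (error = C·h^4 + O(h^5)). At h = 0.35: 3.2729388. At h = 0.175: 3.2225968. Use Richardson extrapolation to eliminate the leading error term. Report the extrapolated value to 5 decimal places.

The leading error scales as h^4; refining by a factor of 2 reduces it by 2^4 = 16.
Extrapolated value = (16·A(h/2) − A(h)) / (16 − 1)
= (16·3.2225968 − 3.2729388) / 15
= 48.2886100 / 15 = 3.2192407

3.21924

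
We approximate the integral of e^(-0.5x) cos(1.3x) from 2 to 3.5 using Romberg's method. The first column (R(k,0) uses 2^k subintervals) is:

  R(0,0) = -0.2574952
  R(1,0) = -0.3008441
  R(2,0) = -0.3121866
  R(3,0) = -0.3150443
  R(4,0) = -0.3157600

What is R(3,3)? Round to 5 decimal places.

-0.31600

R(1,1) = -0.3008441 + (-0.3008441 − (-0.2574952))/3 = -0.3152937
R(2,1) = -0.3121866 + (-0.3121866 − (-0.3008441))/3 = -0.3159674
R(3,1) = -0.3150443 + (-0.3150443 − (-0.3121866))/3 = -0.3159969
R(2,2) = -0.3159674 + (-0.3159674 − (-0.3152937))/15 = -0.3160123
R(3,2) = -0.3159969 + (-0.3159969 − (-0.3159674))/15 = -0.3159989
R(3,3) = -0.3159989 + (-0.3159989 − (-0.3160123))/63 = -0.3159987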